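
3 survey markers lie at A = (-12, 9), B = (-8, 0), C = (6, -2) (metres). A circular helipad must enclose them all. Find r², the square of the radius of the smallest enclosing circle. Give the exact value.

111.25

Side lengths²: AB² = 97, AC² = 445, BC² = 200.
Since AC² = 445 ≥ 200 + 97 = 297, the angle opposite AC is not acute, so the smallest enclosing circle has AC as diameter.
Centre = midpoint of AC = (-3, 3.5), r² = 445/4 = 111.25.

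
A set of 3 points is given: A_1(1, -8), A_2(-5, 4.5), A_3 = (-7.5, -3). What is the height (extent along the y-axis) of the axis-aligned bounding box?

max y = 4.5, min y = -8, so height = 12.5.

12.5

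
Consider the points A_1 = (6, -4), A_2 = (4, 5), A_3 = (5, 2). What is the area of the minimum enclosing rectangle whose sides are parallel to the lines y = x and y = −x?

38.5

In coordinates u = x + y, v = x − y the rectangle is axis-aligned; the map (x,y)→(u,v) scales areas by 2.
u-values: 2, 9, 7; range = 9 − 2 = 7.
v-values: 10, -1, 3; range = 10 − (-1) = 11.
Area = (7 × 11) / 2 = 38.5.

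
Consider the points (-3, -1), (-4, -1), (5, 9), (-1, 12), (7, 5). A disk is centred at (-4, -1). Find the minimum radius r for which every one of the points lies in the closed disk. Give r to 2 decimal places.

The required radius is the distance from (-4, -1) to the farthest point.
Squared distances: 1, 0, 181, 178, 157.
Maximum is 181, attained at (5, 9).
r = √181 ≈ 13.45.

13.45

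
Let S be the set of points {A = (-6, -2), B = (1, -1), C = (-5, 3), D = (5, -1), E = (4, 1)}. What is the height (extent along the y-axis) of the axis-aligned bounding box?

max y = 3, min y = -2, so height = 5.

5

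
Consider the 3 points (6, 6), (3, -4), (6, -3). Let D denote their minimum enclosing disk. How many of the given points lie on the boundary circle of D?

Call the three points A, B, C in the order given.
Side lengths²: AB² = 109, AC² = 81, BC² = 10.
Since AB² = 109 ≥ 81 + 10 = 91, the angle opposite AB is not acute, so the smallest enclosing circle has AB as diameter.
Centre = midpoint of AB = (4.5, 1), r² = 109/4 = 27.25.
The points at distance exactly r from the centre are (6, 6), (3, -4) — 2 points.

2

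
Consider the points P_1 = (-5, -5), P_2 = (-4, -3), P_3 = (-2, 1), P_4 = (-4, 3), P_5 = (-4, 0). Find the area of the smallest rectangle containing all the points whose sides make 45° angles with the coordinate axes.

In coordinates u = x + y, v = x − y the rectangle is axis-aligned; the map (x,y)→(u,v) scales areas by 2.
u-values: -10, -7, -1, -1, -4; range = -1 − (-10) = 9.
v-values: 0, -1, -3, -7, -4; range = 0 − (-7) = 7.
Area = (9 × 7) / 2 = 31.5.

31.5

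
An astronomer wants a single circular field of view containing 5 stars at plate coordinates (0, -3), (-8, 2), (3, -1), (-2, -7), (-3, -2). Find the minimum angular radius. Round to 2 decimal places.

The minimum enclosing circle of a finite set is fixed by two of the points (as a diameter) or three (as a circumcircle).
The minimum enclosing circle is determined by three boundary points: (-8, 2), (3, -1), (-2, -7).
Their circumcentre is (-53/18, -61/54) with r² = 51545/1458.
The farthest remaining point (0, -3) is at distance² 17741/1458 ≤ 51545/1458.
r = √(51545/1458) ≈ 5.95.

5.95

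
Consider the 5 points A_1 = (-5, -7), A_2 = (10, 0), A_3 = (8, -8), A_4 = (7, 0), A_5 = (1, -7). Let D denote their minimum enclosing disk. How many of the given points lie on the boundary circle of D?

The farthest pair is A_1–A_2 with squared distance 274. The circle on this segment as diameter has centre (2.5, -3.5) and r² = 274/4 = 68.5.
Check A_3: distance² to centre = 50.5 ≤ 68.5, so it lies inside.
All remaining points lie in this disk, and no smaller disk contains both endpoints, so this is the minimum enclosing circle.
The points at distance exactly r from the centre are A_1, A_2 — 2 points.

2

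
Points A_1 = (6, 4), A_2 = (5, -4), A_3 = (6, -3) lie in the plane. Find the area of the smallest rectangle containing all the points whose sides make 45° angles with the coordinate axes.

In coordinates u = x + y, v = x − y the rectangle is axis-aligned; the map (x,y)→(u,v) scales areas by 2.
u-values: 10, 1, 3; range = 10 − 1 = 9.
v-values: 2, 9, 9; range = 9 − 2 = 7.
Area = (9 × 7) / 2 = 31.5.

31.5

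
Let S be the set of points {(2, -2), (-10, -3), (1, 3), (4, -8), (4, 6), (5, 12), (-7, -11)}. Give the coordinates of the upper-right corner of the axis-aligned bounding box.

(5, 12)

x-range [-10, 5], y-range [-11, 12].
The upper-right corner is (5, 12).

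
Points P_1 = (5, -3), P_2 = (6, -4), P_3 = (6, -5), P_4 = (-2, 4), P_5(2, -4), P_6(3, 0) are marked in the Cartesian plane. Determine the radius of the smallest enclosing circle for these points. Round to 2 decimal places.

6.02

The farthest pair is P_3–P_4 with squared distance 145. The circle on this segment as diameter has centre (2, -0.5) and r² = 145/4 = 36.25.
Check P_1: distance² to centre = 15.25 ≤ 36.25, so it lies inside.
All remaining points lie in this disk, and no smaller disk contains both endpoints, so this is the minimum enclosing circle.
r = √(36.25) ≈ 6.02.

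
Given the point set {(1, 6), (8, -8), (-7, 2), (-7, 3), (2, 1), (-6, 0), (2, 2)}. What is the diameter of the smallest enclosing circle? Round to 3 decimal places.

A smallest enclosing disk is always determined by at most three of the input points on its boundary.
The farthest pair is (8, -8)–(-7, 3) with squared distance 346. The circle on this segment as diameter has centre (0.5, -2.5) and r² = 346/4 = 86.5.
Check (1, 6): distance² to centre = 72.5 ≤ 86.5, so it lies inside.
All remaining points lie in this disk, and no smaller disk contains both endpoints, so this is the minimum enclosing circle.
Diameter = 2r = 2√(86.5) ≈ 18.601.

18.601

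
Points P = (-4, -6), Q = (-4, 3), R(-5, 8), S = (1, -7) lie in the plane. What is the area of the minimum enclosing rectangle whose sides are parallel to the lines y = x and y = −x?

In coordinates u = x + y, v = x − y the rectangle is axis-aligned; the map (x,y)→(u,v) scales areas by 2.
u-values: -10, -1, 3, -6; range = 3 − (-10) = 13.
v-values: 2, -7, -13, 8; range = 8 − (-13) = 21.
Area = (13 × 21) / 2 = 136.5.

136.5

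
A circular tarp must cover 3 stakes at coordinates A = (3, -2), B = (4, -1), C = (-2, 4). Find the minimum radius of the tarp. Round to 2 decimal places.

3.92

Side lengths²: AB² = 2, AC² = 61, BC² = 61.
Since BC² = 61 < 61 + 2 = 63, the triangle is acute, so the smallest enclosing circle is the circumcircle.
Circumcentre = (17/22, 27/22), r² = 3721/242.
r = √(3721/242) ≈ 3.92.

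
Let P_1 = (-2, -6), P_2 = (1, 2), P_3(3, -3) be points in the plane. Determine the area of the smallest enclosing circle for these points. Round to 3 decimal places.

57.334

Side lengths²: P_1P_2² = 73, P_1P_3² = 34, P_2P_3² = 29.
Since P_1P_2² = 73 ≥ 34 + 29 = 63, the angle opposite P_1P_2 is not acute, so the smallest enclosing circle has P_1P_2 as diameter.
Centre = midpoint of P_1P_2 = (-0.5, -2), r² = 73/4 = 18.25.
Area = π·r² = π·18.25 ≈ 57.334.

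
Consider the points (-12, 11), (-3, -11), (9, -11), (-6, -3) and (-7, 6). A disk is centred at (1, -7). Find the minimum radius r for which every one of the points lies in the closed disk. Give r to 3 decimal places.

The required radius is the distance from (1, -7) to the farthest point.
Squared distances: 493, 32, 80, 65, 233.
Maximum is 493, attained at (-12, 11).
r = √493 ≈ 22.204.

22.204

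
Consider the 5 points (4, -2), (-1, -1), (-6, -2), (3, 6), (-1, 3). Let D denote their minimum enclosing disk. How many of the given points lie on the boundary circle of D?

By Welzl's lemma the MEC is supported by two points (diametrically opposite) or three points (on a circumcircle).
The minimum enclosing circle is determined by three boundary points: (4, -2), (-6, -2), (3, 6).
Their circumcentre is (-1, 1.4375) with r² = 36.81640625.
The farthest remaining point (-1, -1) is at distance² 5.94140625 ≤ 36.81640625.
The points at distance exactly r from the centre are (4, -2), (-6, -2), (3, 6) — 3 points.

3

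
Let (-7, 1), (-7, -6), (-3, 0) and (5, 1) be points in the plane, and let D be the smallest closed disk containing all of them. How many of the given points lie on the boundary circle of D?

The farthest pair is (-7, -6)–(5, 1) with squared distance 193. The circle on this segment as diameter has centre (-1, -2.5) and r² = 193/4 = 48.25.
Check (-7, 1): distance² to centre = 48.25 ≤ 48.25, so it lies inside.
All remaining points lie in this disk, and no smaller disk contains both endpoints, so this is the minimum enclosing circle.
The points at distance exactly r from the centre are (-7, 1), (-7, -6), (5, 1) — 3 points.

3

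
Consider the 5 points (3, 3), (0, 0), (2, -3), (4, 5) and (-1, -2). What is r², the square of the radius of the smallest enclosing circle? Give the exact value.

The minimum enclosing circle is determined by three boundary points: (2, -3), (4, 5), (-1, -2).
Their circumcentre is (23/13, 17/13) with r² = 3145/169.
The farthest remaining point (0, 0) is at distance² 818/169 ≤ 3145/169.

3145/169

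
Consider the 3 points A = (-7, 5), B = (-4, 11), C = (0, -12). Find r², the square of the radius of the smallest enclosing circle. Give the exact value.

Side lengths²: AB² = 45, AC² = 338, BC² = 545.
Since BC² = 545 ≥ 338 + 45 = 383, the angle opposite BC is not acute, so the smallest enclosing circle has BC as diameter.
Centre = midpoint of BC = (-2, -0.5), r² = 545/4 = 136.25.

136.25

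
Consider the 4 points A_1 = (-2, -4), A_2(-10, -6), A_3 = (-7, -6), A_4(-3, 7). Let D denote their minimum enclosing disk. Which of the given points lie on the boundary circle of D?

The farthest pair is A_2–A_4 with squared distance 218. The circle on this segment as diameter has centre (-6.5, 0.5) and r² = 218/4 = 54.5.
Check A_1: distance² to centre = 40.5 ≤ 54.5, so it lies inside.
All remaining points lie in this disk, and no smaller disk contains both endpoints, so this is the minimum enclosing circle.
The points at distance exactly r from the centre are A_2, A_4 — 2 points.

A_2, A_4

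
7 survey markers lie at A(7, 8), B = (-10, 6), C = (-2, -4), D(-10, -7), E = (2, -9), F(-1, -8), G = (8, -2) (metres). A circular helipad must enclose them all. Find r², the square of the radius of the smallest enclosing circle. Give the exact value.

By Welzl's lemma the MEC is supported by two points (diametrically opposite) or three points (on a circumcircle).
The farthest pair is A–D with squared distance 514. The circle on this segment as diameter has centre (-1.5, 0.5) and r² = 514/4 = 128.5.
Check B: distance² to centre = 102.5 ≤ 128.5, so it lies inside.
All remaining points lie in this disk, and no smaller disk contains both endpoints, so this is the minimum enclosing circle.

128.5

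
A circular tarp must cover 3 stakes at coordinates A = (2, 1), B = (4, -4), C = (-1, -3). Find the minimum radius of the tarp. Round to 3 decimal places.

2.985

Side lengths²: AB² = 29, AC² = 25, BC² = 26.
Since AB² = 29 < 26 + 25 = 51, the triangle is acute, so the smallest enclosing circle is the circumcircle.
Circumcentre = (83/46, -91/46), r² = 9425/1058.
r = √(9425/1058) ≈ 2.985.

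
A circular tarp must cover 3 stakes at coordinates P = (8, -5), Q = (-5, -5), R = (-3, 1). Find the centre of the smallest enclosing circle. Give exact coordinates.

(1.5, -23/6)

Side lengths²: PQ² = 169, PR² = 157, QR² = 40.
Since PQ² = 169 < 157 + 40 = 197, the triangle is acute, so the smallest enclosing circle is the circumcircle.
Circumcentre = (1.5, -23/6), r² = 785/18.
Centre = (1.5, -23/6).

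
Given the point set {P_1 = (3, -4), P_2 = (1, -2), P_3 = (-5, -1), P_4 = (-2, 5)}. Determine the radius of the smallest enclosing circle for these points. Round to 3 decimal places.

5.176

The minimum enclosing circle is determined by three boundary points: P_1, P_3, P_4.
Their circumcentre is (1/38, 9/38) with r² = 19345/722.
The farthest remaining point P_2 is at distance² 4297/722 ≤ 19345/722.
r = √(19345/722) ≈ 5.176.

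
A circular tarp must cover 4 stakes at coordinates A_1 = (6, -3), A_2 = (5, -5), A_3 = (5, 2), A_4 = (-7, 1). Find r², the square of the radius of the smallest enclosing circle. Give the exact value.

The farthest pair is A_1–A_4 with squared distance 185. The circle on this segment as diameter has centre (-0.5, -1) and r² = 185/4 = 46.25.
Check A_2: distance² to centre = 46.25 ≤ 46.25, so it lies inside.
All remaining points lie in this disk, and no smaller disk contains both endpoints, so this is the minimum enclosing circle.

46.25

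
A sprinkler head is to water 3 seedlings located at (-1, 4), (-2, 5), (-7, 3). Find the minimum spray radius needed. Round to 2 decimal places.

Call the three points A, B, C in the order given.
Side lengths²: AB² = 2, AC² = 37, BC² = 29.
Since AC² = 37 ≥ 29 + 2 = 31, the angle opposite AC is not acute, so the smallest enclosing circle has AC as diameter.
Centre = midpoint of AC = (-4, 3.5), r² = 37/4 = 9.25.
r = √(9.25) ≈ 3.04.

3.04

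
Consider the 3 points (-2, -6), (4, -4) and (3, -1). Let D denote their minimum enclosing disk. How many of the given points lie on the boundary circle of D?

3

Call the three points A, B, C in the order given.
Side lengths²: AB² = 40, AC² = 50, BC² = 10.
Since AC² = 50 ≥ 40 + 10 = 50, the angle opposite AC is not acute, so the smallest enclosing circle has AC as diameter.
Centre = midpoint of AC = (0.5, -3.5), r² = 50/4 = 12.5.
The points at distance exactly r from the centre are (-2, -6), (4, -4), (3, -1) — 3 points.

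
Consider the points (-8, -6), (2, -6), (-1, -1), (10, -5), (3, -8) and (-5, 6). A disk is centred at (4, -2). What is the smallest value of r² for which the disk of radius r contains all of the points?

160

The required radius is the distance from (4, -2) to the farthest point.
Squared distances: 160, 20, 26, 45, 37, 145.
Maximum is 160, attained at (-8, -6).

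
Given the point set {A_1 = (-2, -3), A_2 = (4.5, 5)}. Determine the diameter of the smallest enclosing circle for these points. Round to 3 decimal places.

10.308

The smallest circle enclosing two points has them as diameter endpoints.
Centre = midpoint = (1.25, 1); r² = |A_1A_2|²/4 = 106.25/4 = 26.5625.
Diameter = 2r = 2√(26.5625) ≈ 10.308.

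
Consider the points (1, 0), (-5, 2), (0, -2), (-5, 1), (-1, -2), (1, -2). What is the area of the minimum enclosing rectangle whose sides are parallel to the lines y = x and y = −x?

25

In coordinates u = x + y, v = x − y the rectangle is axis-aligned; the map (x,y)→(u,v) scales areas by 2.
u-values: 1, -3, -2, -4, -3, -1; range = 1 − (-4) = 5.
v-values: 1, -7, 2, -6, 1, 3; range = 3 − (-7) = 10.
Area = (5 × 10) / 2 = 25.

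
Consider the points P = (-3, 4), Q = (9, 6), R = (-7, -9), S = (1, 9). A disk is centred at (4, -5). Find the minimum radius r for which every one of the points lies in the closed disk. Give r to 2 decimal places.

The required radius is the distance from (4, -5) to the farthest point.
Squared distances: 130, 146, 137, 205.
Maximum is 205, attained at S.
r = √205 ≈ 14.32.

14.32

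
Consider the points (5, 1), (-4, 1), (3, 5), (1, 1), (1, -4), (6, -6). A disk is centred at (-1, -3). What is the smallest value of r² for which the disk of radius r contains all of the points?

The required radius is the distance from (-1, -3) to the farthest point.
Squared distances: 52, 25, 80, 20, 5, 58.
Maximum is 80, attained at (3, 5).

80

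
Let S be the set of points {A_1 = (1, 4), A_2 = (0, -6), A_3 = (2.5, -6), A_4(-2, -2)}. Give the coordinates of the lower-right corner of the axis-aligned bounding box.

x-range [-2, 2.5], y-range [-6, 4].
The lower-right corner is (2.5, -6).

(2.5, -6)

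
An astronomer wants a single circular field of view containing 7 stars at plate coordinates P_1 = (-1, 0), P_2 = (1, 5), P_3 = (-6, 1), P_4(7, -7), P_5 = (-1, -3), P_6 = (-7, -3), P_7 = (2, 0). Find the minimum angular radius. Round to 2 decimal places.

7.67

By Welzl's lemma the MEC is supported by two points (diametrically opposite) or three points (on a circumcircle).
The minimum enclosing circle is determined by three boundary points: P_2, P_4, P_6.
Their circumcentre is (2/3, -8/3) with r² = 530/9.
The farthest remaining point P_3 is at distance² 521/9 ≤ 530/9.
r = √(530/9) ≈ 7.67.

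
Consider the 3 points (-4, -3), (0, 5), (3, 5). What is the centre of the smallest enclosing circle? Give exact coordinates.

Call the three points A, B, C in the order given.
Side lengths²: AB² = 80, AC² = 113, BC² = 9.
Since AC² = 113 ≥ 80 + 9 = 89, the angle opposite AC is not acute, so the smallest enclosing circle has AC as diameter.
Centre = midpoint of AC = (-0.5, 1), r² = 113/4 = 28.25.
Centre = (-0.5, 1).

(-0.5, 1)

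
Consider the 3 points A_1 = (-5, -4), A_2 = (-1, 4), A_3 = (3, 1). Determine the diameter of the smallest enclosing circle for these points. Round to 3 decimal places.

9.589

Side lengths²: A_1A_2² = 80, A_1A_3² = 89, A_2A_3² = 25.
Since A_1A_3² = 89 < 80 + 25 = 105, the triangle is acute, so the smallest enclosing circle is the circumcircle.
Circumcentre = (-16/11, -17/22), r² = 11125/484.
Diameter = 2r = 2√(11125/484) ≈ 9.589.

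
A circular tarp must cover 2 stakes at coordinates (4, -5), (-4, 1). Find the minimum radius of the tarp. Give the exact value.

The smallest circle enclosing two points has them as diameter endpoints.
Centre = midpoint = (0, -2); r² = |(4, -5)−(-4, 1)|²/4 = 100/4 = 25.
r = √25 = 5.

5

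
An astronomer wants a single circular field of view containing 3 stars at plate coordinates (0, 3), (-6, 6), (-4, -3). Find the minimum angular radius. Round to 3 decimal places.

4.646

Call the three points A, B, C in the order given.
Side lengths²: AB² = 45, AC² = 52, BC² = 85.
Since BC² = 85 < 52 + 45 = 97, the triangle is acute, so the smallest enclosing circle is the circumcircle.
Circumcentre = (-4.4375, 1.625), r² = 21.58203125.
r = √(21.58203125) ≈ 4.646.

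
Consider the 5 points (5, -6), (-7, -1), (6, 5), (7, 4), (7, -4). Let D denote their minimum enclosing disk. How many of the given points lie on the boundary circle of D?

The minimum enclosing circle is determined by three boundary points: (-7, -1), (7, 4), (7, -4).
Their circumcentre is (15/28, 0) with r² = 45305/784.
The farthest remaining point (5, -6) is at distance² 43849/784 ≤ 45305/784.
The points at distance exactly r from the centre are (-7, -1), (7, 4), (7, -4) — 3 points.

3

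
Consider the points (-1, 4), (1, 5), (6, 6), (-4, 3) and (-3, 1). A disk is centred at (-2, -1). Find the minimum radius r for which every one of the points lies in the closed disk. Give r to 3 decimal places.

10.630

The required radius is the distance from (-2, -1) to the farthest point.
Squared distances: 26, 45, 113, 20, 5.
Maximum is 113, attained at (6, 6).
r = √113 ≈ 10.630.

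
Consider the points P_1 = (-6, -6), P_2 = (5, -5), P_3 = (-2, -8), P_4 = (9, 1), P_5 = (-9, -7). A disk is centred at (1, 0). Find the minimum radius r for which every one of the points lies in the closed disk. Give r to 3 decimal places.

The required radius is the distance from (1, 0) to the farthest point.
Squared distances: 85, 41, 73, 65, 149.
Maximum is 149, attained at P_5.
r = √149 ≈ 12.207.

12.207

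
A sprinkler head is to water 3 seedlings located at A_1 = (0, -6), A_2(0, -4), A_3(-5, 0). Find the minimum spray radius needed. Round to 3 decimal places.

Side lengths²: A_1A_2² = 4, A_1A_3² = 61, A_2A_3² = 41.
Since A_1A_3² = 61 ≥ 41 + 4 = 45, the angle opposite A_1A_3 is not acute, so the smallest enclosing circle has A_1A_3 as diameter.
Centre = midpoint of A_1A_3 = (-2.5, -3), r² = 61/4 = 15.25.
r = √(15.25) ≈ 3.905.

3.905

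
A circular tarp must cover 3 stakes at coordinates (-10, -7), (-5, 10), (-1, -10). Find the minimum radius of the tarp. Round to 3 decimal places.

Call the three points A, B, C in the order given.
Side lengths²: AB² = 314, AC² = 90, BC² = 416.
Since BC² = 416 ≥ 314 + 90 = 404, the angle opposite BC is not acute, so the smallest enclosing circle has BC as diameter.
Centre = midpoint of BC = (-3, 0), r² = 416/4 = 104.
r = √104 ≈ 10.198.

10.198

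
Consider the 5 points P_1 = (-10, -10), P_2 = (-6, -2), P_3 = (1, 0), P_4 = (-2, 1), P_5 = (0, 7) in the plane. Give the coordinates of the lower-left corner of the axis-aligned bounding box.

x-range [-10, 1], y-range [-10, 7].
The lower-left corner is (-10, -10).

(-10, -10)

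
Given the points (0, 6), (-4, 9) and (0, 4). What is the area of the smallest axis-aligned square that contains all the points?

25

The bounding box has width 4 and height 5.
An axis-aligned square enclosing the set must have side ≥ max(width, height).
So the minimum side is max(4, 5) = 5.
Area = 5² = 25.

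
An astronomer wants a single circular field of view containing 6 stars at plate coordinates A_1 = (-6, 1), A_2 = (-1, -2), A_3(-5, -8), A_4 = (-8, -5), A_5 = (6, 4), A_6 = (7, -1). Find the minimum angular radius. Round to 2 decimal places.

8.33

A smallest enclosing disk is always determined by at most three of the input points on its boundary.
The minimum enclosing circle is determined by three boundary points: A_3, A_4, A_5.
Their circumcentre is (-37/46, -37/46) with r² = 73405/1058.
The farthest remaining point A_6 is at distance² 64481/1058 ≤ 73405/1058.
r = √(73405/1058) ≈ 8.33.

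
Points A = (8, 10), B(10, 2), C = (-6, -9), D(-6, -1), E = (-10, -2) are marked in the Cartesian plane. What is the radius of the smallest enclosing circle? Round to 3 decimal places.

The minimum enclosing circle of a finite set is fixed by two of the points (as a diameter) or three (as a circumcircle).
The farthest pair is A–C with squared distance 557. The circle on this segment as diameter has centre (1, 0.5) and r² = 557/4 = 139.25.
Check B: distance² to centre = 83.25 ≤ 139.25, so it lies inside.
All remaining points lie in this disk, and no smaller disk contains both endpoints, so this is the minimum enclosing circle.
r = √(139.25) ≈ 11.800.

11.800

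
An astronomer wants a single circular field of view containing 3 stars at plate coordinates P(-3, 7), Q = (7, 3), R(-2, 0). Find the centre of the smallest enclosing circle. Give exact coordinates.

Side lengths²: PQ² = 116, PR² = 50, QR² = 90.
Since PQ² = 116 < 90 + 50 = 140, the triangle is acute, so the smallest enclosing circle is the circumcircle.
Circumcentre = (18/11, 45/11), r² = 3625/121.
Centre = (18/11, 45/11).

(18/11, 45/11)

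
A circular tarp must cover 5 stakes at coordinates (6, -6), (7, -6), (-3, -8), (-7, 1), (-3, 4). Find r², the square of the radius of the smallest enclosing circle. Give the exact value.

By Welzl's lemma the MEC is supported by two points (diametrically opposite) or three points (on a circumcircle).
The farthest pair is (7, -6)–(-7, 1) with squared distance 245. The circle on this segment as diameter has centre (0, -2.5) and r² = 245/4 = 61.25.
Check (6, -6): distance² to centre = 48.25 ≤ 61.25, so it lies inside.
All remaining points lie in this disk, and no smaller disk contains both endpoints, so this is the minimum enclosing circle.

61.25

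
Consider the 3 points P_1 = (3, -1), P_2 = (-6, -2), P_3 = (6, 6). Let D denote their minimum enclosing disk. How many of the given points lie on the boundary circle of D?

Side lengths²: P_1P_2² = 82, P_1P_3² = 58, P_2P_3² = 208.
Since P_2P_3² = 208 ≥ 82 + 58 = 140, the angle opposite P_2P_3 is not acute, so the smallest enclosing circle has P_2P_3 as diameter.
Centre = midpoint of P_2P_3 = (0, 2), r² = 208/4 = 52.
The points at distance exactly r from the centre are P_2, P_3 — 2 points.

2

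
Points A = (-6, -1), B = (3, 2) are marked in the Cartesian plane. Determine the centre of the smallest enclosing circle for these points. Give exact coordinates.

The smallest circle enclosing two points has them as diameter endpoints.
Centre = midpoint = (-1.5, 0.5); r² = |AB|²/4 = 90/4 = 22.5.
Centre = (-1.5, 0.5).

(-1.5, 0.5)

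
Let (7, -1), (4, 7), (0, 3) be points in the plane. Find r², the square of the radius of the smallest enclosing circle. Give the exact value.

4745/242

Call the three points A, B, C in the order given.
Side lengths²: AB² = 73, AC² = 65, BC² = 32.
Since AB² = 73 < 65 + 32 = 97, the triangle is acute, so the smallest enclosing circle is the circumcircle.
Circumcentre = (97/22, 57/22), r² = 4745/242.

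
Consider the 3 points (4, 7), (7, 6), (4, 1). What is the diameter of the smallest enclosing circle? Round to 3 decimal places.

Call the three points A, B, C in the order given.
Side lengths²: AB² = 10, AC² = 36, BC² = 34.
Since AC² = 36 < 34 + 10 = 44, the triangle is acute, so the smallest enclosing circle is the circumcircle.
Circumcentre = (14/3, 4), r² = 85/9.
Diameter = 2r = 2√(85/9) ≈ 6.146.

6.146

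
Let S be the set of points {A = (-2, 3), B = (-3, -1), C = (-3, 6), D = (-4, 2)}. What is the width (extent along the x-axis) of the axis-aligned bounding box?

2

max x = -2, min x = -4, so width = 2.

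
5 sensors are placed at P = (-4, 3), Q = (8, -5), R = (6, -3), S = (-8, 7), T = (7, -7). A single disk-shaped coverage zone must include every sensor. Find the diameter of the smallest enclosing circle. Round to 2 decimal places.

20.52

The minimum enclosing circle of a finite set is fixed by two of the points (as a diameter) or three (as a circumcircle).
The farthest pair is S–T with squared distance 421. The circle on this segment as diameter has centre (-0.5, 0) and r² = 421/4 = 105.25.
Check P: distance² to centre = 21.25 ≤ 105.25, so it lies inside.
All remaining points lie in this disk, and no smaller disk contains both endpoints, so this is the minimum enclosing circle.
Diameter = 2r = 2√(105.25) ≈ 20.52.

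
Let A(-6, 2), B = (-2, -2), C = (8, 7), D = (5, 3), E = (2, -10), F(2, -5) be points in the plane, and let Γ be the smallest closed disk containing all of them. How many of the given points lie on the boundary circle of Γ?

3

The minimum enclosing circle of a finite set is fixed by two of the points (as a diameter) or three (as a circumcircle).
The minimum enclosing circle is determined by three boundary points: A, C, E.
Their circumcentre is (2.875, -0.75) with r² = 86.328125.
The farthest remaining point B is at distance² 25.328125 ≤ 86.328125.
The points at distance exactly r from the centre are A, C, E — 3 points.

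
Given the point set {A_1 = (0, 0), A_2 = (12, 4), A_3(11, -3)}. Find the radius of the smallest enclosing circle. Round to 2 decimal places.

Side lengths²: A_1A_2² = 160, A_1A_3² = 130, A_2A_3² = 50.
Since A_1A_2² = 160 < 130 + 50 = 180, the triangle is acute, so the smallest enclosing circle is the circumcircle.
Circumcentre = (6.25, 1.25), r² = 40.625.
r = √(40.625) ≈ 6.37.

6.37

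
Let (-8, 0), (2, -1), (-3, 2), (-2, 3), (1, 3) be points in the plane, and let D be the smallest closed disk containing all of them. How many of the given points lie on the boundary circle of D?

3

The minimum enclosing circle of a finite set is fixed by two of the points (as a diameter) or three (as a circumcircle).
The minimum enclosing circle is determined by three boundary points: (-8, 0), (2, -1), (1, 3).
Their circumcentre is (-77/26, -3/26) with r² = 8585/338.
The farthest remaining point (-2, 3) is at distance² 3593/338 ≤ 8585/338.
The points at distance exactly r from the centre are (-8, 0), (2, -1), (1, 3) — 3 points.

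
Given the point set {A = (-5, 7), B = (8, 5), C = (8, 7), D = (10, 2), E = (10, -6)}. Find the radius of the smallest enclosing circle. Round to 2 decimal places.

9.92

A smallest enclosing disk is always determined by at most three of the input points on its boundary.
The farthest pair is A–E with squared distance 394. The circle on this segment as diameter has centre (2.5, 0.5) and r² = 394/4 = 98.5.
Check B: distance² to centre = 50.5 ≤ 98.5, so it lies inside.
All remaining points lie in this disk, and no smaller disk contains both endpoints, so this is the minimum enclosing circle.
r = √(98.5) ≈ 9.92.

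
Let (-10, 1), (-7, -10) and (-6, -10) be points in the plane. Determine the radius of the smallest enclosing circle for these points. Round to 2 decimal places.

Call the three points A, B, C in the order given.
Side lengths²: AB² = 130, AC² = 137, BC² = 1.
Since AC² = 137 ≥ 130 + 1 = 131, the angle opposite AC is not acute, so the smallest enclosing circle has AC as diameter.
Centre = midpoint of AC = (-8, -4.5), r² = 137/4 = 34.25.
r = √(34.25) ≈ 5.85.

5.85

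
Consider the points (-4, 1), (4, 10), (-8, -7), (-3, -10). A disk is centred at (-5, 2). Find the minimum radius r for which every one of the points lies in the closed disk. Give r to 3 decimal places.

12.166

The required radius is the distance from (-5, 2) to the farthest point.
Squared distances: 2, 145, 90, 148.
Maximum is 148, attained at (-3, -10).
r = √148 ≈ 12.166.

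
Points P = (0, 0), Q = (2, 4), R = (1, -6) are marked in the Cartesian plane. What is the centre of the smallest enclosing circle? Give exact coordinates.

(1.5, -1)

Side lengths²: PQ² = 20, PR² = 37, QR² = 101.
Since QR² = 101 ≥ 37 + 20 = 57, the angle opposite QR is not acute, so the smallest enclosing circle has QR as diameter.
Centre = midpoint of QR = (1.5, -1), r² = 101/4 = 25.25.
Centre = (1.5, -1).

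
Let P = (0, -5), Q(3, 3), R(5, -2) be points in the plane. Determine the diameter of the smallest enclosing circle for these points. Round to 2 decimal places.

Side lengths²: PQ² = 73, PR² = 34, QR² = 29.
Since PQ² = 73 ≥ 34 + 29 = 63, the angle opposite PQ is not acute, so the smallest enclosing circle has PQ as diameter.
Centre = midpoint of PQ = (1.5, -1), r² = 73/4 = 18.25.
Diameter = 2r = 2√(18.25) ≈ 8.54.

8.54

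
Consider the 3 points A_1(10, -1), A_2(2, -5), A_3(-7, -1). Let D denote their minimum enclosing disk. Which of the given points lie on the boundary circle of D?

A_1, A_3

Side lengths²: A_1A_2² = 80, A_1A_3² = 289, A_2A_3² = 97.
Since A_1A_3² = 289 ≥ 97 + 80 = 177, the angle opposite A_1A_3 is not acute, so the smallest enclosing circle has A_1A_3 as diameter.
Centre = midpoint of A_1A_3 = (1.5, -1), r² = 289/4 = 72.25.
The points at distance exactly r from the centre are A_1, A_3 — 2 points.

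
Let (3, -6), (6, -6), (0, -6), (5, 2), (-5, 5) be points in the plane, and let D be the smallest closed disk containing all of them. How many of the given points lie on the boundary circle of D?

By Welzl's lemma the MEC is supported by two points (diametrically opposite) or three points (on a circumcircle).
The farthest pair is (6, -6)–(-5, 5) with squared distance 242. The circle on this segment as diameter has centre (0.5, -0.5) and r² = 242/4 = 60.5.
Check (3, -6): distance² to centre = 36.5 ≤ 60.5, so it lies inside.
All remaining points lie in this disk, and no smaller disk contains both endpoints, so this is the minimum enclosing circle.
The points at distance exactly r from the centre are (6, -6), (-5, 5) — 2 points.

2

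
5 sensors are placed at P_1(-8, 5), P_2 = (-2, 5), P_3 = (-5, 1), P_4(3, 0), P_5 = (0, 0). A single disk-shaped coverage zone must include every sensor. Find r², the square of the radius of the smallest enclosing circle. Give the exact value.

A smallest enclosing disk is always determined by at most three of the input points on its boundary.
The farthest pair is P_1–P_4 with squared distance 146. The circle on this segment as diameter has centre (-2.5, 2.5) and r² = 146/4 = 36.5.
Check P_2: distance² to centre = 6.5 ≤ 36.5, so it lies inside.
All remaining points lie in this disk, and no smaller disk contains both endpoints, so this is the minimum enclosing circle.

36.5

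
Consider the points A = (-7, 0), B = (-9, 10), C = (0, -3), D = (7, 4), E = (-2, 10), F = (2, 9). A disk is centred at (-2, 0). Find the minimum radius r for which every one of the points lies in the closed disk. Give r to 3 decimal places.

The required radius is the distance from (-2, 0) to the farthest point.
Squared distances: 25, 149, 13, 97, 100, 97.
Maximum is 149, attained at B.
r = √149 ≈ 12.207.

12.207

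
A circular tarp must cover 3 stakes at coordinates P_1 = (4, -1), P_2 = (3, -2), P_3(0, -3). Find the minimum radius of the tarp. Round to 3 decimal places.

Side lengths²: P_1P_2² = 2, P_1P_3² = 20, P_2P_3² = 10.
Since P_1P_3² = 20 ≥ 10 + 2 = 12, the angle opposite P_1P_3 is not acute, so the smallest enclosing circle has P_1P_3 as diameter.
Centre = midpoint of P_1P_3 = (2, -2), r² = 20/4 = 5.
r = √5 ≈ 2.236.

2.236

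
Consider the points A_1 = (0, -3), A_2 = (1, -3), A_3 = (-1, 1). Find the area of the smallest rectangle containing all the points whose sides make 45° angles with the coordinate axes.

In coordinates u = x + y, v = x − y the rectangle is axis-aligned; the map (x,y)→(u,v) scales areas by 2.
u-values: -3, -2, 0; range = 0 − (-3) = 3.
v-values: 3, 4, -2; range = 4 − (-2) = 6.
Area = (3 × 6) / 2 = 9.

9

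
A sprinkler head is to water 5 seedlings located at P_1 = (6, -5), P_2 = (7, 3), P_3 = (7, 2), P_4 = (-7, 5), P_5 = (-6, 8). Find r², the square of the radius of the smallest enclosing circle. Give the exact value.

78.25

The farthest pair is P_1–P_5 with squared distance 313. The circle on this segment as diameter has centre (0, 1.5) and r² = 313/4 = 78.25.
Check P_2: distance² to centre = 51.25 ≤ 78.25, so it lies inside.
All remaining points lie in this disk, and no smaller disk contains both endpoints, so this is the minimum enclosing circle.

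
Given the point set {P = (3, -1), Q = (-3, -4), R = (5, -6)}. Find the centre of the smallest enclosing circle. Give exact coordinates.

Side lengths²: PQ² = 45, PR² = 29, QR² = 68.
Since QR² = 68 < 45 + 29 = 74, the triangle is acute, so the smallest enclosing circle is the circumcircle.
Circumcentre = (13/12, -14/3), r² = 2465/144.
Centre = (13/12, -14/3).

(13/12, -14/3)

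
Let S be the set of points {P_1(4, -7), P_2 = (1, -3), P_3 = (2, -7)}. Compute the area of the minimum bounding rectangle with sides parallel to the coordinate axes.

x ranges over [1, 4], width 3.
y ranges over [-7, -3], height 4.
Area = 3 × 4 = 12.

12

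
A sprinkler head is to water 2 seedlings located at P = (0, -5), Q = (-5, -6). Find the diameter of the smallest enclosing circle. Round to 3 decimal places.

The smallest circle enclosing two points has them as diameter endpoints.
Centre = midpoint = (-2.5, -5.5); r² = |PQ|²/4 = 26/4 = 6.5.
Diameter = 2r = 2√(6.5) ≈ 5.099.

5.099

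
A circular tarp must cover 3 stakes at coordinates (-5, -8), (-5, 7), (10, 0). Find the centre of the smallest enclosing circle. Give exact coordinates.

Call the three points A, B, C in the order given.
Side lengths²: AB² = 225, AC² = 289, BC² = 274.
Since AC² = 289 < 274 + 225 = 499, the triangle is acute, so the smallest enclosing circle is the circumcircle.
Circumcentre = (19/30, -0.5), r² = 39593/450.
Centre = (19/30, -0.5).

(19/30, -0.5)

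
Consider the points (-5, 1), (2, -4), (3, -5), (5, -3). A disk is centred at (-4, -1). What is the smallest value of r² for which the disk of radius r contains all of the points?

The required radius is the distance from (-4, -1) to the farthest point.
Squared distances: 5, 45, 65, 85.
Maximum is 85, attained at (5, -3).

85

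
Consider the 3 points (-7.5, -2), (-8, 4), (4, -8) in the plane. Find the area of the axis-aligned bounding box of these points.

x ranges over [-8, 4], width 12.
y ranges over [-8, 4], height 12.
Area = 12 × 12 = 144.

144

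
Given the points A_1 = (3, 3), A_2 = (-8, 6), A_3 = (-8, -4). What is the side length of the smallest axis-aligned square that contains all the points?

The bounding box has width 11 and height 10.
An axis-aligned square enclosing the set must have side ≥ max(width, height).
So the minimum side is max(11, 10) = 11.

11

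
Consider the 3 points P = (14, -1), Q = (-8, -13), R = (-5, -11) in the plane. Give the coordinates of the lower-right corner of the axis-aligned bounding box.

(14, -13)

x-range [-8, 14], y-range [-13, -1].
The lower-right corner is (14, -13).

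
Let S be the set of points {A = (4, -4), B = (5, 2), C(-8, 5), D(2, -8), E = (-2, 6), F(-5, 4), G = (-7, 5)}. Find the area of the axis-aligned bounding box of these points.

182

x ranges over [-8, 5], width 13.
y ranges over [-8, 6], height 14.
Area = 13 × 14 = 182.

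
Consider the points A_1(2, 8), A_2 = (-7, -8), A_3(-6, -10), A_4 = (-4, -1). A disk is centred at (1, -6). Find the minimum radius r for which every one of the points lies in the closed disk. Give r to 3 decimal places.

The required radius is the distance from (1, -6) to the farthest point.
Squared distances: 197, 68, 65, 50.
Maximum is 197, attained at A_1.
r = √197 ≈ 14.036.

14.036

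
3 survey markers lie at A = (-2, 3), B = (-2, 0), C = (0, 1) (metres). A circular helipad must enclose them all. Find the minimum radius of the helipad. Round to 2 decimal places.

Side lengths²: AB² = 9, AC² = 8, BC² = 5.
Since AB² = 9 < 8 + 5 = 13, the triangle is acute, so the smallest enclosing circle is the circumcircle.
Circumcentre = (-1.5, 1.5), r² = 2.5.
r = √(2.5) ≈ 1.58.

1.58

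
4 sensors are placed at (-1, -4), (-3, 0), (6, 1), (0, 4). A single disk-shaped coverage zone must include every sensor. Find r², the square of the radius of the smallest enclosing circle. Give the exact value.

7585/361

A smallest enclosing disk is always determined by at most three of the input points on its boundary.
The minimum enclosing circle is determined by three boundary points: (-1, -4), (-3, 0), (6, 1).
Their circumcentre is (30/19, -4/19) with r² = 7585/361.
The farthest remaining point (0, 4) is at distance² 7300/361 ≤ 7585/361.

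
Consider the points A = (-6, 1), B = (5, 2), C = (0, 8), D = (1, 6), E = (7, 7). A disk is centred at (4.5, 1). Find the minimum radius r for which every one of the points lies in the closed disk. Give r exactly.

10.5

The required radius is the distance from (4.5, 1) to the farthest point.
Squared distances: 110.25, 1.25, 69.25, 37.25, 42.25.
Maximum is 110.25, attained at A.
r = √(110.25) = 10.5.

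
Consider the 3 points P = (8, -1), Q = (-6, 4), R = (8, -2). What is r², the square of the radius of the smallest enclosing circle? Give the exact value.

Side lengths²: PQ² = 221, PR² = 1, QR² = 232.
Since QR² = 232 ≥ 221 + 1 = 222, the angle opposite QR is not acute, so the smallest enclosing circle has QR as diameter.
Centre = midpoint of QR = (1, 1), r² = 232/4 = 58.

58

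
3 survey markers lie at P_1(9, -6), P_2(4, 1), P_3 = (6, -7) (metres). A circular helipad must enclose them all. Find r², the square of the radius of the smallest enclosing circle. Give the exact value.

3145/169

Side lengths²: P_1P_2² = 74, P_1P_3² = 10, P_2P_3² = 68.
Since P_1P_2² = 74 < 68 + 10 = 78, the triangle is acute, so the smallest enclosing circle is the circumcircle.
Circumcentre = (81/13, -35/13), r² = 3145/169.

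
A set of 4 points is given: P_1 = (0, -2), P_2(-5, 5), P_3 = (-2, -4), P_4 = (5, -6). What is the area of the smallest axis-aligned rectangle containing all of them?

110

x ranges over [-5, 5], width 10.
y ranges over [-6, 5], height 11.
Area = 10 × 11 = 110.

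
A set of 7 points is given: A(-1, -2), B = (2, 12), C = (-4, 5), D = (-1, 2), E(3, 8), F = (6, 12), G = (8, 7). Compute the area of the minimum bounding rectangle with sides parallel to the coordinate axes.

x ranges over [-4, 8], width 12.
y ranges over [-2, 12], height 14.
Area = 12 × 14 = 168.

168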